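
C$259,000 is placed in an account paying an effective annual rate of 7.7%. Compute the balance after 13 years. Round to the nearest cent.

C$679,366.15

259,000 × (1+0.077)^13 = 259,000 × 2.623035 = 679,366.1547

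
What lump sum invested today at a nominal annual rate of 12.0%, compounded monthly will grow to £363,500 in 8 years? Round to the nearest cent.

With 12 periods per year: i = 0.01, n = 96.
PV = FV·(1+i)^(−n) = 363,500 × 0.384723 = 139,846.7996

£139,846.80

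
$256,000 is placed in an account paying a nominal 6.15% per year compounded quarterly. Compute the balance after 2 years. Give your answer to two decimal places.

$289,235.57

Periodic rate i = 0.0615/4 = 0.015375; n = 2 × 4 = 8 periods.
FV = PV·(1+i)^n = 256,000 × 1.129826 = 289,235.5661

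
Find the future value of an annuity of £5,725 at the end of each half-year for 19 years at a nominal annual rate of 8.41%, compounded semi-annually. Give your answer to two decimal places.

£515,142.98

i = 0.0841/2 = 0.04205 per half-year; n = 19·2 = 38.
FV = 5725 × [(1+0.04205)^38 − 1] / 0.04205 = 5725 × 89.981306 = 515,142.9797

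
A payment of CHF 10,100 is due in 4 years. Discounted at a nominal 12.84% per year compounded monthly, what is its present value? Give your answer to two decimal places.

With 12 periods per year: i = 0.0107, n = 48.
Discount factor = (1+0.0107)^(−48) = 0.599972; PV = 10,100 × 0.599972 = 6,059.7209

CHF 6,059.72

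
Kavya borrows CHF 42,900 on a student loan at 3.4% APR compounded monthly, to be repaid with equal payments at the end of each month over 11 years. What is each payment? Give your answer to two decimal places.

Periodic rate i = 0.034/12 = 0.00283333; n = 11 × 12 = 132 periods.
Annuity-PV factor = 109.997353; PMT = 42900 / 109.997353 = 390.0094

CHF 390.01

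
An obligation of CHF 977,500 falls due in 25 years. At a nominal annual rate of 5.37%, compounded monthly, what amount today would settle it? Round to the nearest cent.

i = 0.0537/12 = 0.004475 per month; n = 25·12 = 300.
Discount factor = (1+0.004475)^(−300) = 0.261975; PV = 977,500 × 0.261975 = 256,080.8472

CHF 256,080.85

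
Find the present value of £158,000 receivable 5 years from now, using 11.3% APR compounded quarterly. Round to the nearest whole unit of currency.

With 4 periods per year: i = 0.02825, n = 20.
Discount factor = (1+0.02825)^(−20) = 0.572830; PV = 158,000 × 0.572830 = 90,507.1154

£90,507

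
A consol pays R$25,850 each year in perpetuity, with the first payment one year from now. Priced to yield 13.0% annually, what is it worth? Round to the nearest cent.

R$198,846.15

PV = PMT / i = 25850 / 0.13 = 198,846.1538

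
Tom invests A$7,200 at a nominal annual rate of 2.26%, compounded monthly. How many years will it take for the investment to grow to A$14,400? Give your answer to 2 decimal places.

30.70 years

Periodic rate i = 0.0226/12 = 0.00188333.
n = ln(14400/7200) / ln(1+0.00188333) = ln(2.00000) / 0.001882 = 368.3892 months
= 368.3892/12 years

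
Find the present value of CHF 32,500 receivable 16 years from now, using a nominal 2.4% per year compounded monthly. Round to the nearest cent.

CHF 22,145.26

With 12 periods per year: i = 0.002, n = 192.
PV = FV·(1+i)^(−n) = 32,500 × 0.681393 = 22,145.2622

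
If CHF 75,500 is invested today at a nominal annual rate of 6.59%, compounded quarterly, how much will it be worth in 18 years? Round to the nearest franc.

CHF 244,855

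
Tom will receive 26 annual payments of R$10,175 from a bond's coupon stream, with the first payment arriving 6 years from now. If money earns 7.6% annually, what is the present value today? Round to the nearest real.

R$79,003

PV at t=5 (ordinary 26-year annuity): 10175 × a(26|0.076) = 10175 × 11.198746 = 113,947.2431
PV₀ = 113,947.2431 / (1+0.076)^5 = 113,947.2431 / 1.442319 = 79,002.7967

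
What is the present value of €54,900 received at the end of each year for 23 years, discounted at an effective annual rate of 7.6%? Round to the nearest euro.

€588,377

PV = PMT · [1 − (1+i)^(−n)] / i = 54900 · 10.717252 = 588,377.1486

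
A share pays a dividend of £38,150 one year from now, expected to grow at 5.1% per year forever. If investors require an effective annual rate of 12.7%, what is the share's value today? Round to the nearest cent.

PV = PMT / (i − g) = 38150 / (0.127 − 0.051) = 38150 / 0.076000 = 501,973.6842

£501,973.68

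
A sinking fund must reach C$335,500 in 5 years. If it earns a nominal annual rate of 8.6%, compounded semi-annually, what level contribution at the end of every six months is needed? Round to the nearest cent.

With 2 periods per year: i = 0.043, n = 10.
PMT = 335500 / ( [(1+0.043)^10 − 1] / 0.043 ) = 335500 / 12.174470 = 27,557.6686

C$27,557.67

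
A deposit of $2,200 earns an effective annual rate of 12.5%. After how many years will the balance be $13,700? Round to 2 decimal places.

15.53 years

(1+i)^n = 13700/2200 = 6.22727, so n = ln 6.22727 / ln 1.125 = 15.5280 years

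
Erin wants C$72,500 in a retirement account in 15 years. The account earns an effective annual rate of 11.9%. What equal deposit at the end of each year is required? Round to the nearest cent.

PMT = 72500 / ( [(1+0.119)^15 − 1] / 0.119 ) = 72500 / 36.980802 = 1,960.4767

C$1,960.48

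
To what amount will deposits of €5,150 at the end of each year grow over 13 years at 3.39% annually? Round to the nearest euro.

FV = 5150 × [(1+0.0339)^13 − 1] / 0.0339 = 5150 × 16.002508 = 82,412.9183

€82,413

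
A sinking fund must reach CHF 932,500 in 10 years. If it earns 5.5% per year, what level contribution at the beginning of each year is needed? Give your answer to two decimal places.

CHF 68,649.47

FV-annuity factor × (1+i) = 13.583498; PMT = 932500 / 13.583498 = 68,649.4733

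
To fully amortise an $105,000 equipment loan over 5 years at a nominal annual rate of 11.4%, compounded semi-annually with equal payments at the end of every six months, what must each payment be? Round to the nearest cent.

$14,064.06

With 2 periods per year: i = 0.057, n = 10.
PMT = 105000 / ( [1 − (1+0.057)^(−10)] / 0.057 ) = 105000 / 7.465838 = 14,064.0602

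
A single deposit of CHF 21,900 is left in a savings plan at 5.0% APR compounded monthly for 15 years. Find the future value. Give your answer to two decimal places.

CHF 46,290.12

Periodic rate i = 0.05/12 = 0.00416667; n = 15 × 12 = 180 periods.
21,900 × (1+0.00416667)^180 = 21,900 × 2.113704 = 46,290.1161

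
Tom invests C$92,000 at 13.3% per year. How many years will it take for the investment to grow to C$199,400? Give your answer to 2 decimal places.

6.19 years

(1+i)^n = 199400/92000 = 2.16739, so n = ln 2.16739 / ln 1.133 = 6.1947 years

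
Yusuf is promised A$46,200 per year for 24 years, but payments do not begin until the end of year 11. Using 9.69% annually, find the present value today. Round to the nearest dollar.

A$168,539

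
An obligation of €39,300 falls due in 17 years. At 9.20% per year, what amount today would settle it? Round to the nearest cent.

€8,802.53

PV = FV·(1+i)^(−n) = 39,300 × 0.223983 = 8,802.5337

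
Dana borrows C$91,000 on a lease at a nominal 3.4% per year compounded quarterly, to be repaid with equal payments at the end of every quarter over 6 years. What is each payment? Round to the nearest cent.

i = 0.034/4 = 0.0085 per quarter; n = 6·4 = 24.
PMT = 91000 / ( [1 − (1+0.0085)^(−24)] / 0.0085 ) = 91000 / 21.627565 = 4,207.5935

C$4,207.59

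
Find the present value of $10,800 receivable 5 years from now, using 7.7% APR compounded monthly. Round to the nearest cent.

Periodic rate i = 0.077/12 = 0.00641667; n = 5 × 12 = 60 periods.
Discount factor = (1+0.00641667)^(−60) = 0.681288; PV = 10,800 × 0.681288 = 7,357.9112

$7,357.91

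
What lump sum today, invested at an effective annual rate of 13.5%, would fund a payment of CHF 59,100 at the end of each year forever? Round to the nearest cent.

PV = PMT / i = 59100 / 0.135 = 437,777.7778

CHF 437,777.78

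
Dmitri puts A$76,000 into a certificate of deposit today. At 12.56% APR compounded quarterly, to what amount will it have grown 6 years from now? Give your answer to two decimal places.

A$159,611.67

Periodic rate i = 0.1256/4 = 0.0314; n = 6 × 4 = 24 periods.
FV = PV·(1+i)^n = 76,000 × 2.100154 = 159,611.6701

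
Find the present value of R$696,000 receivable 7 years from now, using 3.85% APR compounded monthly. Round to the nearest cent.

R$531,807.22

i = 0.0385/12 = 0.00320833 per month; n = 7·12 = 84.
PV = FV·(1+i)^(−n) = 696,000 × 0.764091 = 531,807.2229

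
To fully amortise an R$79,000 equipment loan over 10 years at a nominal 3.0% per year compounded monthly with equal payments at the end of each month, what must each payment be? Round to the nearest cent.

Periodic rate i = 0.03/12 = 0.0025; n = 10 × 12 = 120 periods.
Annuity-PV factor = 103.561753; PMT = 79000 / 103.561753 = 762.8299

R$762.83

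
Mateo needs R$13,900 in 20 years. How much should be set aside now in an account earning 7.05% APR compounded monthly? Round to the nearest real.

i = 0.0705/12 = 0.005875 per month; n = 20·12 = 240.
Discount factor = (1+0.005875)^(−240) = 0.245153; PV = 13,900 × 0.245153 = 3,407.6216

R$3,408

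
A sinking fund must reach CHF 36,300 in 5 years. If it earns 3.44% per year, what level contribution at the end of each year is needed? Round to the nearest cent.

FV-annuity factor = 5.356039; PMT = 36300 / 5.356039 = 6,777.3971

CHF 6,777.40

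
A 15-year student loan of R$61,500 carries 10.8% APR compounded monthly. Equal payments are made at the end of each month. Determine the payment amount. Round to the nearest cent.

R$691.30

i = 0.108/12 = 0.009 per month; n = 15·12 = 180.
PMT = 61500 / ( [1 − (1+0.009)^(−180)] / 0.009 ) = 61500 / 88.962445 = 691.3029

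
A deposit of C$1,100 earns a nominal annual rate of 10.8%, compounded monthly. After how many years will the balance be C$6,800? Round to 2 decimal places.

Periodic rate i = 0.108/12 = 0.009.
(1+i)^n = 6800/1100 = 6.18182, so n = ln 6.18182 / ln 1.009 = 203.3108 months
= 203.3108/12 years

16.94 years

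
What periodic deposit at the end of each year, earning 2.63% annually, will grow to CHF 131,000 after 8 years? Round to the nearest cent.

CHF 14,926.33

FV-annuity factor = 8.776435; PMT = 131000 / 8.776435 = 14,926.3337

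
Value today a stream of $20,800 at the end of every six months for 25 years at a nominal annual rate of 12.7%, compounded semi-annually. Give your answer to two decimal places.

$312,478.58

Periodic rate i = 0.127/2 = 0.0635; n = 25 × 2 = 50 periods.
Annuity factor a(50|0.0635) = 15.023009; PV = 20800 × 15.023009 = 312,478.5844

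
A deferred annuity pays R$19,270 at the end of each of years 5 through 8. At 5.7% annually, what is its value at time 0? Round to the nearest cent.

PV at t=4 (ordinary 4-year annuity): 19270 × a(4|0.057) = 19270 × 3.489043 = 67,233.8520
Discount back 4 years: 67,233.8520 × (1+0.057)^(−4) = 67,233.8520 × 0.801125 = 53,862.6906

R$53,862.69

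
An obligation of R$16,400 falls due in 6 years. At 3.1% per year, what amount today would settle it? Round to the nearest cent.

R$13,655.00

PV = 16,400 / (1 + 0.031)^6 = 16,400 / 1.201025 = 13,655.0048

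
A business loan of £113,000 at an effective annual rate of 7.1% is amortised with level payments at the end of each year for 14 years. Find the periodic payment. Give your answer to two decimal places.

Annuity-PV factor = 8.693262; PMT = 113000 / 8.693262 = 12,998.5727

£12,998.57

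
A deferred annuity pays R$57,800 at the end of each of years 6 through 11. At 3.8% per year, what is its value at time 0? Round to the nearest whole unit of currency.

Value one period before first payment (t=5): 57800 × [1 − (1+0.038)^(−6)] / 0.038 = 57800 × 5.276441 = 304,978.3026
Discount back 5 years: 304,978.3026 × (1+0.038)^(−5) = 304,978.3026 × 0.829876 = 253,094.1898

R$253,094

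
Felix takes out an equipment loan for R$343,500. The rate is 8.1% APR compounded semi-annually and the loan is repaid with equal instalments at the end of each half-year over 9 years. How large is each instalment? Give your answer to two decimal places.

Periodic rate i = 0.081/2 = 0.0405; n = 9 × 2 = 18 periods.
Annuity-PV factor = 12.608005; PMT = 343500 / 12.608005 = 27,244.5953

R$27,244.60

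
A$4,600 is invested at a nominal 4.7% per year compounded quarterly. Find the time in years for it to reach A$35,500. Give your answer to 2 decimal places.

43.73 years

Periodic rate i = 0.047/4 = 0.01175.
(1+i)^n = 35500/4600 = 7.71739, so n = ln 7.71739 / ln 1.01175 = 174.9326 quarters
= 174.9326/4 years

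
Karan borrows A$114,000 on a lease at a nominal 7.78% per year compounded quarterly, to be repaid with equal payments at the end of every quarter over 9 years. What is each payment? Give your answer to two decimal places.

i = 0.0778/4 = 0.01945 per quarter; n = 9·4 = 36.
Annuity-PV factor = 25.715433; PMT = 114000 / 25.715433 = 4,433.1355

A$4,433.14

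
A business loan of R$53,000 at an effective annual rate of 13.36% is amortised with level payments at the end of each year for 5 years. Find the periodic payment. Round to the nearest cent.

R$15,201.25

Annuity-PV factor = 3.486555; PMT = 53000 / 3.486555 = 15,201.2507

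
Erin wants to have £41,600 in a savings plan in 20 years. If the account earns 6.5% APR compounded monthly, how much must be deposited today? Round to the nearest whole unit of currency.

£11,377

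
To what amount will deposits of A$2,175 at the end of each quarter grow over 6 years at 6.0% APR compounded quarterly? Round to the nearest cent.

i = 0.06/4 = 0.015 per quarter; n = 6·4 = 24.
FV = 2175 × [(1+0.015)^24 − 1] / 0.015 = 2175 × 28.633521 = 62,277.9077

A$62,277.91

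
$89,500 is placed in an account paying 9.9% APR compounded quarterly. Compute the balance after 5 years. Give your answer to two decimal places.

$145,942.43

With 4 periods per year: i = 0.02475, n = 20.
FV = 89,500 × (1 + 0.02475)^20 = 145,942.4306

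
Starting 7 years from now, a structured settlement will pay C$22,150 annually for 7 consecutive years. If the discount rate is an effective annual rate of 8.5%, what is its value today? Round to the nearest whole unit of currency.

C$69,493

PV at t=6 (ordinary 7-year annuity): 22150 × a(7|0.085) = 22150 × 5.118514 = 113,375.0745
Discount back 6 years: 113,375.0745 × (1+0.085)^(−6) = 113,375.0745 × 0.612945 = 69,492.6953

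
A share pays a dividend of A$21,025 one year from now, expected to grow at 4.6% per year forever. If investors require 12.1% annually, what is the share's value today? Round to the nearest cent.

A$280,333.33

PV = PMT / (i − g) = 21025 / (0.121 − 0.046) = 21025 / 0.075000 = 280,333.3333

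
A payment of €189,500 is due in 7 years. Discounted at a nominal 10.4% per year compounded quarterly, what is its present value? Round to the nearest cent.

€92,359.83

Periodic rate i = 0.104/4 = 0.026; n = 7 × 4 = 28 periods.
PV = 189,500 / (1 + 0.026)^28 = 189,500 / 2.051758 = 92,359.8274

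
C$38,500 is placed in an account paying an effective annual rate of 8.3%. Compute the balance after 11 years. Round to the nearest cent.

FV = 38,500 × (1 + 0.083)^11 = 92,549.4309

C$92,549.43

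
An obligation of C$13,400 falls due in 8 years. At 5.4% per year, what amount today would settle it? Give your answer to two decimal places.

PV = 13,400 / (1 + 0.054)^8 = 13,400 / 1.523088 = 8,797.9180

C$8,797.92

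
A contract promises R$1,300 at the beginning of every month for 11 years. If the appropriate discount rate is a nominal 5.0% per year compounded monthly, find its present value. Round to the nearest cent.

Periodic rate i = 0.05/12 = 0.00416667; n = 11 × 12 = 132 periods.
PV = 1300 × [1 − (1+0.00416667)^(−132)] / 0.00416667 × (1+i) = 1300 × 101.796124 = 132,334.9609
(Beginning-of-period payments → annuity-due factor ×(1+i).)

R$132,334.96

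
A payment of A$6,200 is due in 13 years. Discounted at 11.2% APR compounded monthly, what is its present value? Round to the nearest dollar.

With 12 periods per year: i = 0.00933333, n = 156.
PV = 6,200 / (1 + 0.00933333)^156 = 6,200 / 4.259907 = 1,455.4309

A$1,455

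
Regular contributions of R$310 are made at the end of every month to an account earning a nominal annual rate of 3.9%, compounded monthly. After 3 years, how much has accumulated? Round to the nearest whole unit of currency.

R$11,819

With 12 periods per year: i = 0.00325, n = 36.
FV = PMT · [(1+i)^n − 1] / i = 310 · 38.124981 = 11,818.7441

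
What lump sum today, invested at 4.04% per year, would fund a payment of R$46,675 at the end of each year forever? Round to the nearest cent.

PV = PMT / i = 46675 / 0.0404 = 1,155,321.7822

R$1,155,321.78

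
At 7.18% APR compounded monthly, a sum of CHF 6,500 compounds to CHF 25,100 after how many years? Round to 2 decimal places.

18.87 years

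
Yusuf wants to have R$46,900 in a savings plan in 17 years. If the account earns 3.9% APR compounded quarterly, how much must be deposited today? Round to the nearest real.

R$24,245

With 4 periods per year: i = 0.00975, n = 68.
Discount factor = (1+0.00975)^(−68) = 0.516961; PV = 46,900 × 0.516961 = 24,245.4493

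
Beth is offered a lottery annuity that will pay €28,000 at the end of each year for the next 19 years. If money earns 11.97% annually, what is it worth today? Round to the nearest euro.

€206,620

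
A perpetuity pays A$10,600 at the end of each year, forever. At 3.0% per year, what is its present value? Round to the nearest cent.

PV = C/r = 10600/0.03 = 353,333.3333

A$353,333.33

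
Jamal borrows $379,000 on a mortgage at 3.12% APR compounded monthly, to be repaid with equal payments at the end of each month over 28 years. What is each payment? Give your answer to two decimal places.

Periodic rate i = 0.0312/12 = 0.0026; n = 28 × 12 = 336 periods.
Annuity-PV factor = 223.877089; PMT = 379000 / 223.877089 = 1,692.8932

$1,692.89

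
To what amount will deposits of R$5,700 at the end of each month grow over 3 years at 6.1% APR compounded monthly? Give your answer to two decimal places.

Periodic rate i = 0.061/12 = 0.00508333; n = 3 × 12 = 36 periods.
FV = 5700 × [(1+0.00508333)^36 − 1] / 0.00508333 = 5700 × 39.394996 = 224,551.4745

R$224,551.47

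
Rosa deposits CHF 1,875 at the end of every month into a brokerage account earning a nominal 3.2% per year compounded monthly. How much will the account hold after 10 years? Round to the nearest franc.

CHF 264,756

i = 0.032/12 = 0.00266667 per month; n = 10·12 = 120.
FV = 1875 × [(1+0.00266667)^120 − 1] / 0.00266667 = 1875 × 141.203009 = 264,755.6418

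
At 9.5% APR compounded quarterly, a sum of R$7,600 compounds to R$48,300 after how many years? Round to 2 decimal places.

Periodic rate i = 0.095/4 = 0.02375.
(1+i)^n = 48300/7600 = 6.35526, so n = ln 6.35526 / ln 1.02375 = 78.7856 quarters
= 78.7856/4 years

19.70 years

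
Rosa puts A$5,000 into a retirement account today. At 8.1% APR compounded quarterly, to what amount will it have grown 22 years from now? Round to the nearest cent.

A$29,184.42

i = 0.081/4 = 0.02025 per quarter; n = 22·4 = 88.
FV = 5,000 × (1 + 0.02025)^88 = 29,184.4227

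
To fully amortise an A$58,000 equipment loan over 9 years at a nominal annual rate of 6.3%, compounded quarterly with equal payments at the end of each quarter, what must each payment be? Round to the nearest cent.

Periodic rate i = 0.063/4 = 0.01575; n = 9 × 4 = 36 periods.
Annuity-PV factor = 27.318314; PMT = 58000 / 27.318314 = 2,123.1178

A$2,123.12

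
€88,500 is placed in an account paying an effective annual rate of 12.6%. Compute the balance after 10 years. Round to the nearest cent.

FV = 88,500 × (1 + 0.126)^10 = 289,952.7125

€289,952.71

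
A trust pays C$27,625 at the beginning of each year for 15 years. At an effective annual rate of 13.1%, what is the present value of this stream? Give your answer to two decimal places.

C$200,871.10

Annuity factor a(15|0.131) × (1+i) = 7.271352; PV = 27625 × 7.271352 = 200,871.1033
(annuity-due: payments at period start, so ×(1+i).)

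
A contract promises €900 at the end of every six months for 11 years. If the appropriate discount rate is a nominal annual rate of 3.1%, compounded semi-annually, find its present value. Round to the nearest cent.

i = 0.031/2 = 0.0155 per half-year; n = 11·2 = 22.
PV = PMT · [1 − (1+i)^(−n)] / i = 900 · 18.521207 = 16,669.0859

€16,669.09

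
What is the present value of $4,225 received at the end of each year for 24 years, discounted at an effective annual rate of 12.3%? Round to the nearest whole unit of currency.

PV = PMT · [1 − (1+i)^(−n)] / i = 4225 · 7.627761 = 32,227.2902

$32,227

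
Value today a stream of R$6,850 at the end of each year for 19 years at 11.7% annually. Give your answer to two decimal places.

R$51,393.91

Annuity factor a(19|0.117) = 7.502760; PV = 6850 × 7.502760 = 51,393.9065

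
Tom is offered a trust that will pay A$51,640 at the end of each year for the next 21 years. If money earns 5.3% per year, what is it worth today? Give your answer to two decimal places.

PV = 51640 × [1 − (1+0.053)^(−21)] / 0.053 = 51640 × 12.489281 = 644,946.4683

A$644,946.47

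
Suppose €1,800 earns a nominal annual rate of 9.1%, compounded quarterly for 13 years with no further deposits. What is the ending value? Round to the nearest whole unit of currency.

Periodic rate i = 0.091/4 = 0.02275; n = 13 × 4 = 52 periods.
FV = 1,800 × (1 + 0.02275)^52 = 5,798.1025

€5,798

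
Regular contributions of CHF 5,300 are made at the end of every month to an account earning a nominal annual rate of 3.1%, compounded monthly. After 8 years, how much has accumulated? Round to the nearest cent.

CHF 576,606.24

With 12 periods per year: i = 0.00258333, n = 96.
FV = PMT · [(1+i)^n − 1] / i = 5300 · 108.793629 = 576,606.2352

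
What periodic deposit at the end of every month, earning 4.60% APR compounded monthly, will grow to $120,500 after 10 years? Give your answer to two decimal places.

$792.74

i = 0.046/12 = 0.00383333 per month; n = 10·12 = 120.
FV-annuity factor = 152.003878; PMT = 120500 / 152.003878 = 792.7429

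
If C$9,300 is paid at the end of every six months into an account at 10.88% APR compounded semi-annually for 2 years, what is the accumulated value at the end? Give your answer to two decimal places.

Periodic rate i = 0.1088/2 = 0.0544; n = 2 × 2 = 4 periods.
FV = PMT · [(1+i)^n − 1] / i = 9300 · 4.338398 = 40,347.1054

C$40,347.11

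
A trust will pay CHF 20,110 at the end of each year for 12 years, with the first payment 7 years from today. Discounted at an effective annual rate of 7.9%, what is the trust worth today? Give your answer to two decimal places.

Value one period before first payment (t=6): 20110 × [1 − (1+0.079)^(−12)] / 0.079 = 20110 × 7.575281 = 152,338.8999
PV₀ = 152,338.8999 / (1+0.079)^6 = 152,338.8999 / 1.578079 = 96,534.4101

CHF 96,534.41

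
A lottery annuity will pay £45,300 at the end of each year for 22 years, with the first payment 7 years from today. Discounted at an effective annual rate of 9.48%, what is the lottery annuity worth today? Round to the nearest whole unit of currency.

Value one period before first payment (t=6): 45300 × [1 − (1+0.0948)^(−22)] / 0.0948 = 45300 × 9.110300 = 412,696.5873
PV₀ = 412,696.5873 / (1+0.0948)^6 = 412,696.5873 / 1.721903 = 239,674.6739

£239,675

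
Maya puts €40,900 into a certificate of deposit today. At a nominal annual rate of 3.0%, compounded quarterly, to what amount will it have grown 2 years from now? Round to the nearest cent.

€43,419.39

Periodic rate i = 0.03/4 = 0.0075; n = 2 × 4 = 8 periods.
FV = 40,900 × (1 + 0.0075)^8 = 43,419.3929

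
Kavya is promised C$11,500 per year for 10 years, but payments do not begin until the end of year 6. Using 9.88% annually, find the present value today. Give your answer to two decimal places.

PV at t=5 (ordinary 10-year annuity): 11500 × a(10|0.0988) = 11500 × 6.176371 = 71,028.2645
Discount back 5 years: 71,028.2645 × (1+0.0988)^(−5) = 71,028.2645 × 0.624319 = 44,344.3149

C$44,344.31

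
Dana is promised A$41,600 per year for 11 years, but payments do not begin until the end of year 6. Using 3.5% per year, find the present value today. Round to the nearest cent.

A$315,289.08

PV at t=5 (ordinary 11-year annuity): 41600 × a(11|0.035) = 41600 × 9.001551 = 374,464.5231
Discount back 5 years: 374,464.5231 × (1+0.035)^(−5) = 374,464.5231 × 0.841973 = 315,289.0804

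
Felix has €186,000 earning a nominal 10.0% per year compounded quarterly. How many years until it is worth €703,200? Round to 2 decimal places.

Periodic rate i = 0.1/4 = 0.025.
n = ln(703200/186000) / ln(1+0.025) = ln(3.78065) / 0.024693 = 53.8580 quarters
= 53.8580/4 years

13.46 years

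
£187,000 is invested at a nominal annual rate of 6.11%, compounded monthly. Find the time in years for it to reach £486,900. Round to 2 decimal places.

Periodic rate i = 0.0611/12 = 0.00509167.
(1+i)^n = 486900/187000 = 2.60374, so n = ln 2.60374 / ln 1.00509 = 188.4225 months
= 188.4225/12 years

15.70 years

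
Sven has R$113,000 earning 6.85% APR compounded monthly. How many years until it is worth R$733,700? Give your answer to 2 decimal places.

Periodic rate i = 0.0685/12 = 0.00570833.
n = ln(733700/113000) / ln(1+0.00570833) = ln(6.49292) / 0.005692 = 328.6505 months
= 328.6505/12 years

27.39 years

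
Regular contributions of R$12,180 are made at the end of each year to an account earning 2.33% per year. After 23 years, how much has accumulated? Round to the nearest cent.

FV = 12180 × [(1+0.0233)^23 − 1] / 0.0233 = 12180 × 29.979020 = 365,144.4609

R$365,144.46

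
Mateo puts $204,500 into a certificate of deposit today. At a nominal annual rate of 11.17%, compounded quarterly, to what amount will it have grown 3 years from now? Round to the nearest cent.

With 4 periods per year: i = 0.027925, n = 12.
FV = PV·(1+i)^n = 204,500 × 1.391673 = 284,597.0902

$284,597.09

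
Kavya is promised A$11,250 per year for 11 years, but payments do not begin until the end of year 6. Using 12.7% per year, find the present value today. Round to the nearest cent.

PV at t=5 (ordinary 11-year annuity): 11250 × a(11|0.127) = 11250 × 5.760365 = 64,804.1076
Discount back 5 years: 64,804.1076 × (1+0.127)^(−5) = 64,804.1076 × 0.550022 = 35,643.7143

A$35,643.71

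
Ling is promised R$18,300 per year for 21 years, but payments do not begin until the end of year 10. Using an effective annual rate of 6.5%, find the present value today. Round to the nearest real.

Value one period before first payment (t=9): 18300 × [1 − (1+0.065)^(−21)] / 0.065 = 18300 × 11.284983 = 206,515.1950
PV₀ = 206,515.1950 / (1+0.065)^9 = 206,515.1950 / 1.762570 = 117,167.0625

R$117,167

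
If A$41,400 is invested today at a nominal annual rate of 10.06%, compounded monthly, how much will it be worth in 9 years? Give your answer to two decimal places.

With 12 periods per year: i = 0.00838333, n = 108.
FV = PV·(1+i)^n = 41,400 × 2.463606 = 101,993.2693

A$101,993.27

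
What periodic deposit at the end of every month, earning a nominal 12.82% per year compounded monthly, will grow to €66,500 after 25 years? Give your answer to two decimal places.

With 12 periods per year: i = 0.0106833, n = 300.
PMT = 66500 / ( [(1+0.0106833)^300 − 1] / 0.0106833 ) = 66500 / 2175.343665 = 30.5699

€30.57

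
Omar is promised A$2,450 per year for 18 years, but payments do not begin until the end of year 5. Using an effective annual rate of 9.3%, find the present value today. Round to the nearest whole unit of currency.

A$14,735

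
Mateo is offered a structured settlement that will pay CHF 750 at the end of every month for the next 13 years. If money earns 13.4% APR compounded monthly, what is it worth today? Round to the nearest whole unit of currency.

Periodic rate i = 0.134/12 = 0.0111667; n = 13 × 12 = 156 periods.
PV = PMT · [1 − (1+i)^(−n)] / i = 750 · 73.713219 = 55,284.9144

CHF 55,285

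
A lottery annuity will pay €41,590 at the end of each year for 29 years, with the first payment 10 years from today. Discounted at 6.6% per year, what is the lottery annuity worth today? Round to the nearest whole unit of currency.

Value one period before first payment (t=9): 41590 × [1 − (1+0.066)^(−29)] / 0.066 = 41590 × 12.777425 = 531,413.1235
Discount back 9 years: 531,413.1235 × (1+0.066)^(−9) = 531,413.1235 × 0.562581 = 298,962.9933

€298,963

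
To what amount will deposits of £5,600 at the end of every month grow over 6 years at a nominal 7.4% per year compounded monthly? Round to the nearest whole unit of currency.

£505,640

Periodic rate i = 0.074/12 = 0.00616667; n = 6 × 12 = 72 periods.
Accumulation factor s(72|0.00616667) = 90.292945; FV = 5600 × 90.292945 = 505,640.4896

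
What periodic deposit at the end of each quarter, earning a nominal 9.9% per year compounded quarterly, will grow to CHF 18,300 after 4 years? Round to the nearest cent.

CHF 946.11

Periodic rate i = 0.099/4 = 0.02475; n = 4 × 4 = 16 periods.
FV-annuity factor = 19.342344; PMT = 18300 / 19.342344 = 946.1108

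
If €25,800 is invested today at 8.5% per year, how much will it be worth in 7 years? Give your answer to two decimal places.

€45,669.67

FV = PV·(1+i)^n = 25,800 × 1.770142 = 45,669.6700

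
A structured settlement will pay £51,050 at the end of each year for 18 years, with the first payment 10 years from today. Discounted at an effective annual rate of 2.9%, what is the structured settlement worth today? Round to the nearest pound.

PV at t=9 (ordinary 18-year annuity): 51050 × a(18|0.029) = 51050 × 13.870515 = 708,089.8161
Discount back 9 years: 708,089.8161 × (1+0.029)^(−9) = 708,089.8161 × 0.773146 = 547,456.9524

£547,457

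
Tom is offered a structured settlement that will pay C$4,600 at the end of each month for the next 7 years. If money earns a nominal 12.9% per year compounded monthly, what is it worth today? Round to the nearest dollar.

Periodic rate i = 0.129/12 = 0.01075; n = 7 × 12 = 84 periods.
PV = 4600 × [1 − (1+0.01075)^(−84)] / 0.01075 = 4600 × 55.133960 = 253,616.2154

C$253,616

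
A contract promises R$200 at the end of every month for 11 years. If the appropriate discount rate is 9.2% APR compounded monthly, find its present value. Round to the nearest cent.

R$16,567.91

i = 0.092/12 = 0.00766667 per month; n = 11·12 = 132.
PV = 200 × [1 − (1+0.00766667)^(−132)] / 0.00766667 = 200 × 82.839532 = 16,567.9065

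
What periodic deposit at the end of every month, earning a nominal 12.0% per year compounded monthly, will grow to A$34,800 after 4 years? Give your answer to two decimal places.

A$568.42

i = 0.12/12 = 0.01 per month; n = 4·12 = 48.
PMT = 34800 / ( [(1+0.01)^48 − 1] / 0.01 ) = 34800 / 61.222608 = 568.4175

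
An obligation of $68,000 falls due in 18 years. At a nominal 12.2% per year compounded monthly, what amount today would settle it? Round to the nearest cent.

Periodic rate i = 0.122/12 = 0.0101667; n = 18 × 12 = 216 periods.
PV = 68,000 / (1 + 0.0101667)^216 = 68,000 / 8.889867 = 7,649.1583

$7,649.16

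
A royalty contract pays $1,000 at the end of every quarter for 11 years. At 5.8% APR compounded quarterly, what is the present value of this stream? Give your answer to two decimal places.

$32,360.41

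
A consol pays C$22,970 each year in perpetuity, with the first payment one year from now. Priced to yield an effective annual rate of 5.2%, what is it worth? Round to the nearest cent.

C$441,730.77

PV = PMT / i = 22970 / 0.052 = 441,730.7692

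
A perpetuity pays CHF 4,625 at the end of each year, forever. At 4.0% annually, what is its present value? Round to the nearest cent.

CHF 115,625.00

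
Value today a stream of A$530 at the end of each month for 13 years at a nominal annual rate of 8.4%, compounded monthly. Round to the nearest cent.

A$50,211.92

Periodic rate i = 0.084/12 = 0.007; n = 13 × 12 = 156 periods.
PV = PMT · [1 − (1+i)^(−n)] / i = 530 · 94.739477 = 50,211.9227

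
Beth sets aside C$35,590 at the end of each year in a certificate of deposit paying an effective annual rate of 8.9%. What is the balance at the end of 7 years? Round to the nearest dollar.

C$326,441

FV = PMT · [(1+i)^n − 1] / i = 35590 · 9.172266 = 326,440.9501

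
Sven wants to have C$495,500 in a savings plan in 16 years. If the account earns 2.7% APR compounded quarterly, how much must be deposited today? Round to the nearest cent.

C$322,150.50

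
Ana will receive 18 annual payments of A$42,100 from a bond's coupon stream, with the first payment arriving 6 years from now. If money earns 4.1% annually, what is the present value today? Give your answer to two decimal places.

A$432,429.29

Value one period before first payment (t=5): 42100 × [1 − (1+0.041)^(−18)] / 0.041 = 42100 × 12.557022 = 528,650.6223
PV₀ = 528,650.6223 / (1+0.041)^5 = 528,650.6223 / 1.222513 = 432,429.2876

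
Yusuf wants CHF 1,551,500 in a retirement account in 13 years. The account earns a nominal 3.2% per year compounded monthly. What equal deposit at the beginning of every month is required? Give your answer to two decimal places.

CHF 8,011.56

Periodic rate i = 0.032/12 = 0.00266667; n = 13 × 12 = 156 periods.
FV-annuity factor × (1+i) = 193.657590; PMT = 1.5515e+06 / 193.657590 = 8,011.5631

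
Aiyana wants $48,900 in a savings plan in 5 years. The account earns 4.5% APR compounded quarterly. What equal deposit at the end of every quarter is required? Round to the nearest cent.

$2,193.91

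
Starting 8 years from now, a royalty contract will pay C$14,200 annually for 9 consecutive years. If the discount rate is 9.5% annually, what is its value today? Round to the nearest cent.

Value one period before first payment (t=7): 14200 × [1 − (1+0.095)^(−9)] / 0.095 = 14200 × 5.875284 = 83,429.0306
PV₀ = 83,429.0306 / (1+0.095)^7 = 83,429.0306 / 1.887552 = 44,199.6025

C$44,199.60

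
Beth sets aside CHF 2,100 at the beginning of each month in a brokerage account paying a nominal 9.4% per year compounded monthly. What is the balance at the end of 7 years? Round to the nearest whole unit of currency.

CHF 250,187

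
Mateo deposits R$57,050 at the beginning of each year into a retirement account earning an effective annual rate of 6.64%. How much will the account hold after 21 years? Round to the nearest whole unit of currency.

R$2,618,284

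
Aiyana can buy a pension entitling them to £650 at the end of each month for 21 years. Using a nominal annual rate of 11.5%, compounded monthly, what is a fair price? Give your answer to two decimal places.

Periodic rate i = 0.115/12 = 0.00958333; n = 21 × 12 = 252 periods.
PV = PMT · [1 − (1+i)^(−n)] / i = 650 · 94.914693 = 61,694.5506

£61,694.55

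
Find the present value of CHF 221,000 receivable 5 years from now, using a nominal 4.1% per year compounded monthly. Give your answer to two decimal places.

With 12 periods per year: i = 0.00341667, n = 60.
Discount factor = (1+0.00341667)^(−60) = 0.814932; PV = 221,000 × 0.814932 = 180,099.9751

CHF 180,099.98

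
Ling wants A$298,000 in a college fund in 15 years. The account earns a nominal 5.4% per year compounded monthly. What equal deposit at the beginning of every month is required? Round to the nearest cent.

A$1,073.29

i = 0.054/12 = 0.0045 per month; n = 15·12 = 180.
PMT = 298000 / ( [(1+0.0045)^180 − 1] / 0.0045 × (1+i) ) = 298000 / 277.649857 = 1,073.2943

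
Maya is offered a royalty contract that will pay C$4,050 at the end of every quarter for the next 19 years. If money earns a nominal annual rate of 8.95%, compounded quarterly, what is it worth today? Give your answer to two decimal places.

C$147,330.00

Periodic rate i = 0.0895/4 = 0.022375; n = 19 × 4 = 76 periods.
PV = 4050 × [1 − (1+0.022375)^(−76)] / 0.022375 = 4050 × 36.377778 = 147,330.0001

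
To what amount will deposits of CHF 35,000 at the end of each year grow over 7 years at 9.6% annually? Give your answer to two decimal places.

CHF 327,997.85

FV = 35000 × [(1+0.096)^7 − 1] / 0.096 = 35000 × 9.371367 = 327,997.8536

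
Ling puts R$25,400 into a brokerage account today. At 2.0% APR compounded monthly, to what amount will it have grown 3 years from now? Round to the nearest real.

R$26,969

i = 0.02/12 = 0.00166667 per month; n = 3·12 = 36.
FV = PV·(1+i)^n = 25,400 × 1.061784 = 26,969.3013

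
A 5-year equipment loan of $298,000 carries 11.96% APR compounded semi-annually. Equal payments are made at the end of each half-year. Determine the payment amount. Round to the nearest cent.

$40,450.30

Periodic rate i = 0.1196/2 = 0.0598; n = 5 × 2 = 10 periods.
PMT = 298000 / ( [1 − (1+0.0598)^(−10)] / 0.0598 ) = 298000 / 7.367066 = 40,450.2953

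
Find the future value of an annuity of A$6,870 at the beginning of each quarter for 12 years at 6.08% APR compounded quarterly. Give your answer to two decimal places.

A$487,702.90

i = 0.0608/4 = 0.0152 per quarter; n = 12·4 = 48.
FV = PMT · [(1+i)^n − 1] / i × (1+i) = 6870 · 70.990233 = 487,702.9039
Payments are at the start of each period, so multiply by (1+i).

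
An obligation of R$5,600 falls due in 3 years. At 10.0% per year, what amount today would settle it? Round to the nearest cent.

Discount factor = (1+0.1)^(−3) = 0.751315; PV = 5,600 × 0.751315 = 4,207.3629

R$4,207.36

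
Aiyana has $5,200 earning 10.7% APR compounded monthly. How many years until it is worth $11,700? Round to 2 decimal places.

7.61 years

Periodic rate i = 0.107/12 = 0.00891667.
(1+i)^n = 11700/5200 = 2.25000, so n = ln 2.25000 / ln 1.00892 = 91.3503 months
= 91.3503/12 years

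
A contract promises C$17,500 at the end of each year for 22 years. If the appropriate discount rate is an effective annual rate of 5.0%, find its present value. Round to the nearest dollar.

C$230,353

PV = PMT · [1 − (1+i)^(−n)] / i = 17500 · 13.163003 = 230,352.5451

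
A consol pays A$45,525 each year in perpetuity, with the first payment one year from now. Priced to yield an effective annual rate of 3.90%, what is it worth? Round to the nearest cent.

PV = C/r = 45525/0.039 = 1,167,307.6923

A$1,167,307.69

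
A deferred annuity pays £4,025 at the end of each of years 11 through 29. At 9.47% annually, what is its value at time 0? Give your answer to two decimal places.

£14,115.30

Value one period before first payment (t=10): 4025 × [1 − (1+0.0947)^(−19)] / 0.0947 = 4025 × 8.667132 = 34,885.2066
Discount back 10 years: 34,885.2066 × (1+0.0947)^(−10) = 34,885.2066 × 0.404621 = 14,115.3002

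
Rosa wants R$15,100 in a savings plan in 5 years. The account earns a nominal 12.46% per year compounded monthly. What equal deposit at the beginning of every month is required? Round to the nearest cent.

Periodic rate i = 0.1246/12 = 0.0103833; n = 5 × 12 = 60 periods.
FV-annuity factor × (1+i) = 83.542351; PMT = 15100 / 83.542351 = 180.7466

R$180.75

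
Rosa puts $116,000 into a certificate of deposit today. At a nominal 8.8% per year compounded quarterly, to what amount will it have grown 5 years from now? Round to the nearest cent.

Periodic rate i = 0.088/4 = 0.022; n = 5 × 4 = 20 periods.
116,000 × (1+0.022)^20 = 116,000 × 1.545318 = 179,256.9097

$179,256.91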